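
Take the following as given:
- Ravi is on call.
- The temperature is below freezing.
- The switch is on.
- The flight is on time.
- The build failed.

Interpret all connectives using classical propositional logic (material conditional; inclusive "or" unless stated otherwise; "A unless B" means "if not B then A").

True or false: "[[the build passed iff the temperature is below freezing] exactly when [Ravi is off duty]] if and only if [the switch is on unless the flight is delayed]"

true

Let U = "the build passed" (F), Q = "the temperature is below freezing" (T), P = "Ravi is on call" (T), R = "the switch is on" (T), S = "the flight is delayed" (F).
In symbols: ((U <-> Q) <-> ~P) <-> (R | S)

U <-> Q = F <-> T = F
~P = ~T = F
(U <-> Q) <-> ~P = F <-> F = T
R | S = T | F = T
((U <-> Q) <-> ~P) <-> (R | S) = T <-> T = T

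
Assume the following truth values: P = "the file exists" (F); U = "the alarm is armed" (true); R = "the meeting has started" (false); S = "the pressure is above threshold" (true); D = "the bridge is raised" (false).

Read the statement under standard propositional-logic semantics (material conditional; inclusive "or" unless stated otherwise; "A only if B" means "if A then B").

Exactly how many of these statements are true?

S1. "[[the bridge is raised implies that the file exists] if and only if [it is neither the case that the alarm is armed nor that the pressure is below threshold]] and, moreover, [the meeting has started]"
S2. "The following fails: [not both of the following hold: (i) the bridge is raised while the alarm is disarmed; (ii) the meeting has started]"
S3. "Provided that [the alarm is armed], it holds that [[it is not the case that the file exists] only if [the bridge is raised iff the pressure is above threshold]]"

S1: This is ((D -> P) <-> (U nor ~S)) & R.

D -> P = F -> F = T
~S = ~T = F
U nor ~S = T nor F = F
(D -> P) <-> (U nor ~S) = T <-> F = F
((D -> P) <-> (U nor ~S)) & R = F & F = F
Hence S1 is false.

S2: This is ~((D & ~U) nand R).

~U = ~T = F
D & ~U = F & F = F
(D & ~U) nand R = F nand F = T
~((D & ~U) nand R) = ~T = F
So S2 is false.

S3: This is U -> (~P -> (D <-> S)).

~P = ~F = T
D <-> S = F <-> T = F
~P -> (D <-> S) = T -> F = F
U -> (~P -> (D <-> S)) = T -> F = F
Hence S3 is false.

Count: 0.

0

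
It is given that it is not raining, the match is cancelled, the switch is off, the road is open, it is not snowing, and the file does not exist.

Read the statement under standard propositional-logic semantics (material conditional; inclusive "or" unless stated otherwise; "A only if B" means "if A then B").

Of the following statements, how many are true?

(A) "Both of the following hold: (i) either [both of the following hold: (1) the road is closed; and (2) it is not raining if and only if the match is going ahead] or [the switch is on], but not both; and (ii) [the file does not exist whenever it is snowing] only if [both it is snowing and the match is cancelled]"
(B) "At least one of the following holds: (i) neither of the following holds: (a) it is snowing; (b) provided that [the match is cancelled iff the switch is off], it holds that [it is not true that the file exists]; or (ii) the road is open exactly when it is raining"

0

Let S = "the road is closed" (False), D = "it is raining" (False), N = "the match is cancelled" (True), Q = "the switch is on" (False), G = "it is snowing" (False), M = "the file exists" (False).

(A): Parsed as ((S and (not D iff not N)) xor Q) and ((G -> not M) -> (G and N))

not D = not False = True
not N = not True = False
not D iff not N = True iff False = False
S and (not D iff not N) = False and False = False
(S and (not D iff not N)) xor Q = False xor False = False
not M = not False = True
G -> not M = False -> True = True
G and N = False and True = False
(G -> not M) -> (G and N) = True -> False = False
((S and (not D iff not N)) xor Q) and ((G -> not M) -> (G and N)) = False and False = False
So (A) is false.

(B): In symbols: (G nor ((N iff not Q) -> not M)) or (not S iff D)

not Q = not False = True
N iff not Q = True iff True = True
not M = not False = True
(N iff not Q) -> not M = True -> True = True
G nor ((N iff not Q) -> not M) = False nor True = False
not S = not False = True
not S iff D = True iff False = False
(G nor ((N iff not Q) -> not M)) or (not S iff D) = False or False = False
Thus (B) is false.

True statements: 0 (none).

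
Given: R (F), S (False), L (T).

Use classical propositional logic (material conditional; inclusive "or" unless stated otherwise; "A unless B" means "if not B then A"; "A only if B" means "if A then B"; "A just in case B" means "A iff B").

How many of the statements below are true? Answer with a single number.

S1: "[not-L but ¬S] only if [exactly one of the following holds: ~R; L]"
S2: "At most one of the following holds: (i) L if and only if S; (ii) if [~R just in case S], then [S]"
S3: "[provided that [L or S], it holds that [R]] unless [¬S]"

3

S1: Formalization: (¬L ∧ ¬S) → (¬R ⊕ L)

¬L = ¬T = F
¬S = ¬F = T
¬L ∧ ¬S = F ∧ T = F
¬R = ¬F = T
¬R ⊕ L = T ⊕ T = F
(¬L ∧ ¬S) → (¬R ⊕ L) = F → F = T
So S1 is true.

S2: In symbols: (L ↔ S) ↑ ((¬R ↔ S) → S)

L ↔ S = T ↔ F = F
¬R = ¬F = T
¬R ↔ S = T ↔ F = F
(¬R ↔ S) → S = F → F = T
(L ↔ S) ↑ ((¬R ↔ S) → S) = F ↑ T = T
Hence S2 is true.

S3: In symbols: ((L ∨ S) → R) ∨ ¬S

L ∨ S = T ∨ F = T
(L ∨ S) → R = T → F = F
¬S = ¬F = T
((L ∨ S) → R) ∨ ¬S = F ∨ T = T
Hence S3 is true.

3 of the 3 statements are true.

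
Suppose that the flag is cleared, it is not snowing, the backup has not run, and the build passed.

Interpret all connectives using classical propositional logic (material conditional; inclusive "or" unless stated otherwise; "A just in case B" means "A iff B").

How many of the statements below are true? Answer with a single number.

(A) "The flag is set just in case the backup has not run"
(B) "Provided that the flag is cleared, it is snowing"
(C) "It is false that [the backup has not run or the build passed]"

Let W = "the flag is set" (F), U = "the backup has run" (F), G = "it is snowing" (F), L = "the build passed" (T).

(A): Formalization: W <-> ~U

~U = ~F = T
W <-> ~U = F <-> T = F
Thus (A) is false.

(B): Parsed as ~W -> G

~W = ~F = T
~W -> G = T -> F = F
Thus (B) is false.

(C): Parsed as ~(~U | L)

~U = ~F = T
~U | L = T | T = T
~(~U | L) = ~T = F
So (C) is false.

True statements: 0 (none).

0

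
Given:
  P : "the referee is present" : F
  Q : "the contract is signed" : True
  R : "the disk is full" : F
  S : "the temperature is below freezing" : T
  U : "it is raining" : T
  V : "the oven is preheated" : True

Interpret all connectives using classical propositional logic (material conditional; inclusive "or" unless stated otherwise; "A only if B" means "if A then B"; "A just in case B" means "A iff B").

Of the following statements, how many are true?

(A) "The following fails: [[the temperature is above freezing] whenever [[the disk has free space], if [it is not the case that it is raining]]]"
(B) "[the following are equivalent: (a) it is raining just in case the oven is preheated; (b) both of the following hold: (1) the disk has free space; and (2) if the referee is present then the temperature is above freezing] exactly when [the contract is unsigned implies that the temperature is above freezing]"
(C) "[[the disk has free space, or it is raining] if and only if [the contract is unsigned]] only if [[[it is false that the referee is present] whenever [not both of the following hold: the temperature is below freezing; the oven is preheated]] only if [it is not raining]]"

3

(A): Parsed as ¬((¬U → ¬R) → ¬S)

¬U = ¬T = F
¬R = ¬F = T
¬U → ¬R = F → T = T
¬S = ¬T = F
(¬U → ¬R) → ¬S = T → F = F
¬((¬U → ¬R) → ¬S) = ¬F = T
Hence (A) is true.

(B): Formalization: ((U ↔ V) ↔ (¬R ∧ (P → ¬S))) ↔ (¬Q → ¬S)

U ↔ V = T ↔ T = T
¬R = ¬F = T
¬S = ¬T = F
P → ¬S = F → F = T
¬R ∧ (P → ¬S) = T ∧ T = T
(U ↔ V) ↔ (¬R ∧ (P → ¬S)) = T ↔ T = T
¬Q = ¬T = F
¬S = ¬T = F
¬Q → ¬S = F → F = T
((U ↔ V) ↔ (¬R ∧ (P → ¬S))) ↔ (¬Q → ¬S) = T ↔ T = T
Hence (B) is true.

(C): In symbols: ((¬R ∨ U) ↔ ¬Q) → (((S ↑ V) → ¬P) → ¬U)

¬R = ¬F = T
¬R ∨ U = T ∨ T = T
¬Q = ¬T = F
(¬R ∨ U) ↔ ¬Q = T ↔ F = F
S ↑ V = T ↑ T = F
¬P = ¬F = T
(S ↑ V) → ¬P = F → T = T
¬U = ¬T = F
((S ↑ V) → ¬P) → ¬U = T → F = F
((¬R ∨ U) ↔ ¬Q) → (((S ↑ V) → ¬P) → ¬U) = F → F = T
So (C) is true.

Count: 3.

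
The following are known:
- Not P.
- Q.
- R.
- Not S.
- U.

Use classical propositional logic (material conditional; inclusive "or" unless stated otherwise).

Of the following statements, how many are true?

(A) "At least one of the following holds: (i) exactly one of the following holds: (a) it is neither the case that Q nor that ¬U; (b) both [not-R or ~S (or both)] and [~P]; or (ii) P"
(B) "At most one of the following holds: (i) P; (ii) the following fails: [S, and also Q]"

(A): Parsed as ((Q nor not U) xor ((not R or not S) and not P)) or P

not U = not True = False
Q nor not U = True nor False = False
not R = not True = False
not S = not False = True
not R or not S = False or True = True
not P = not False = True
(not R or not S) and not P = True and True = True
(Q nor not U) xor ((not R or not S) and not P) = False xor True = True
((Q nor not U) xor ((not R or not S) and not P)) or P = True or False = True
Hence (A) is true.

(B): This is P nand not (S and Q).

S and Q = False and True = False
not (S and Q) = not False = True
P nand not (S and Q) = False nand True = True
Hence (B) is true.

True statements: 2.

2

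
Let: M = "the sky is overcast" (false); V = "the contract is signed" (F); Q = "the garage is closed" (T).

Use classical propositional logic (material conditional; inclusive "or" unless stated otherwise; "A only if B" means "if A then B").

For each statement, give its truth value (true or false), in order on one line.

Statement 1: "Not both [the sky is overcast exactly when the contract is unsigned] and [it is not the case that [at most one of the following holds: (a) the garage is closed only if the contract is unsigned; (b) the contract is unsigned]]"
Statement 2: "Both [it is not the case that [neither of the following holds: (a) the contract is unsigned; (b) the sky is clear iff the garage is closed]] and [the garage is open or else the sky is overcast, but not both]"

Statement 1 true; Statement 2 false

Statement 1: In symbols: (M ↔ ¬V) ↑ ¬((Q → ¬V) ↑ ¬V)

¬V = ¬F = T
M ↔ ¬V = F ↔ T = F
¬V = ¬F = T
Q → ¬V = T → T = T
¬V = ¬F = T
(Q → ¬V) ↑ ¬V = T ↑ T = F
¬((Q → ¬V) ↑ ¬V) = ¬F = T
(M ↔ ¬V) ↑ ¬((Q → ¬V) ↑ ¬V) = F ↑ T = T
Hence Statement 1 is true.

Statement 2: Formalization: ¬(¬V ↓ (¬M ↔ Q)) ∧ (¬Q ⊕ M)

¬V = ¬F = T
¬M = ¬F = T
¬M ↔ Q = T ↔ T = T
¬V ↓ (¬M ↔ Q) = T ↓ T = F
¬(¬V ↓ (¬M ↔ Q)) = ¬F = T
¬Q = ¬T = F
¬Q ⊕ M = F ⊕ F = F
¬(¬V ↓ (¬M ↔ Q)) ∧ (¬Q ⊕ M) = T ∧ F = F
Thus Statement 2 is false.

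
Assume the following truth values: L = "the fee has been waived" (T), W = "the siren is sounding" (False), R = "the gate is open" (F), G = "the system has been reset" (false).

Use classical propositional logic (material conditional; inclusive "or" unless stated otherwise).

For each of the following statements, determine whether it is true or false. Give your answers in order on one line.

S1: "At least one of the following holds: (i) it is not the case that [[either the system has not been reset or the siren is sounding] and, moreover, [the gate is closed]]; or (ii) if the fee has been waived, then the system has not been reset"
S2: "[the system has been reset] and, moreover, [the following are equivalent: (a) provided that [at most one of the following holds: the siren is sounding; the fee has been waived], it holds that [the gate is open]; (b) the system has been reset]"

S1 true / S2 false

S1: This is not ((not G or W) and not R) or (L -> not G).

not G = not False = True
not G or W = True or False = True
not R = not False = True
(not G or W) and not R = True and True = True
not ((not G or W) and not R) = not True = False
not G = not False = True
L -> not G = True -> True = True
not ((not G or W) and not R) or (L -> not G) = False or True = True
So S1 is true.

S2: In symbols: G and (((W nand L) -> R) iff G)

W nand L = False nand True = True
(W nand L) -> R = True -> False = False
((W nand L) -> R) iff G = False iff False = True
G and (((W nand L) -> R) iff G) = False and True = False
Hence S2 is false.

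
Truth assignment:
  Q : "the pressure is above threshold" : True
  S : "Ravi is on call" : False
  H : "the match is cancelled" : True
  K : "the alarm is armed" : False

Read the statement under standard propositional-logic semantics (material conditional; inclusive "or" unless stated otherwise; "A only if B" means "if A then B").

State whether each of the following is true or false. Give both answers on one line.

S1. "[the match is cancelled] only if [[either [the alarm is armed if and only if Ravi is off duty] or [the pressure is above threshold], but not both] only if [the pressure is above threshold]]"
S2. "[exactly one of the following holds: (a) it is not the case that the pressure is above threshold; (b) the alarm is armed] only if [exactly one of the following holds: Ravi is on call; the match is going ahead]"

S1: Formalization: H -> (((K iff not S) xor Q) -> Q)

not S = not False = True
K iff not S = False iff True = False
(K iff not S) xor Q = False xor True = True
((K iff not S) xor Q) -> Q = True -> True = True
H -> (((K iff not S) xor Q) -> Q) = True -> True = True
Thus S1 is true.

S2: In symbols: (not Q xor K) -> (S xor not H)

not Q = not True = False
not Q xor K = False xor False = False
not H = not True = False
S xor not H = False xor False = False
(not Q xor K) -> (S xor not H) = False -> False = True
Thus S2 is true.

S1 true, S2 true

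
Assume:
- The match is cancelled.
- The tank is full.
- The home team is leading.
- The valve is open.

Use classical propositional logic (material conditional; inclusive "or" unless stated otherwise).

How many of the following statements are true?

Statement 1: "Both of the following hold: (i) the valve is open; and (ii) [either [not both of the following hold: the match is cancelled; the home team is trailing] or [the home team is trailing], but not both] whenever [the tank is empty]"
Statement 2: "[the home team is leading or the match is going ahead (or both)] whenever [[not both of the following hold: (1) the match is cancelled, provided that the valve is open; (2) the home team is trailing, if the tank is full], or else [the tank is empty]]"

2

Let S = "the valve is open" (T), Q = "the tank is full" (T), P = "the match is cancelled" (T), R = "the home team is leading" (T).

Statement 1: This is S & (~Q -> ((P nand ~R) xor ~R)).

~Q = ~T = F
~R = ~T = F
P nand ~R = T nand F = T
~R = ~T = F
(P nand ~R) xor ~R = T xor F = T
~Q -> ((P nand ~R) xor ~R) = F -> T = T
S & (~Q -> ((P nand ~R) xor ~R)) = T & T = T
Thus Statement 1 is true.

Statement 2: In symbols: (((S -> P) nand (Q -> ~R)) | ~Q) -> (R | ~P)

S -> P = T -> T = T
~R = ~T = F
Q -> ~R = T -> F = F
(S -> P) nand (Q -> ~R) = T nand F = T
~Q = ~T = F
((S -> P) nand (Q -> ~R)) | ~Q = T | F = T
~P = ~T = F
R | ~P = T | F = T
(((S -> P) nand (Q -> ~R)) | ~Q) -> (R | ~P) = T -> T = T
Thus Statement 2 is true.

True statements: 2 (Statement 1, Statement 2).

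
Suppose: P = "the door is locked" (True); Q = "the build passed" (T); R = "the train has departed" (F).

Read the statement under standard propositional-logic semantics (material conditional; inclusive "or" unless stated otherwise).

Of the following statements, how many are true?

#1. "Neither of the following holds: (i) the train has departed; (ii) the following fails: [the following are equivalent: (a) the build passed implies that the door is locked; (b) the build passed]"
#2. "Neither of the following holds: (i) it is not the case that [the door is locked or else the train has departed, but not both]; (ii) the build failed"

#1: Parsed as R nor not ((Q -> P) iff Q)

Q -> P = True -> True = True
(Q -> P) iff Q = True iff True = True
not ((Q -> P) iff Q) = not True = False
R nor not ((Q -> P) iff Q) = False nor False = True
Hence #1 is true.

#2: In symbols: not (P xor R) nor not Q

P xor R = True xor False = True
not (P xor R) = not True = False
not Q = not True = False
not (P xor R) nor not Q = False nor False = True
Thus #2 is true.

Count: 2.

2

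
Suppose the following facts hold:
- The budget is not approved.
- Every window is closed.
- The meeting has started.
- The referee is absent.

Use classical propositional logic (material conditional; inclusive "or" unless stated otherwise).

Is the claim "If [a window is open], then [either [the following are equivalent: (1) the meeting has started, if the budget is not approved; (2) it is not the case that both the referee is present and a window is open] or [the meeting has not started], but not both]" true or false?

Let Q = "a window is open" (F), P = "the budget is approved" (F), R = "the meeting has started" (T), S = "the referee is present" (F).
Parsed as Q -> (((~P -> R) <-> (S nand Q)) xor ~R)

~P = ~F = T
~P -> R = T -> T = T
S nand Q = F nand F = T
(~P -> R) <-> (S nand Q) = T <-> T = T
~R = ~T = F
((~P -> R) <-> (S nand Q)) xor ~R = T xor F = T
Q -> (((~P -> R) <-> (S nand Q)) xor ~R) = F -> T = T

True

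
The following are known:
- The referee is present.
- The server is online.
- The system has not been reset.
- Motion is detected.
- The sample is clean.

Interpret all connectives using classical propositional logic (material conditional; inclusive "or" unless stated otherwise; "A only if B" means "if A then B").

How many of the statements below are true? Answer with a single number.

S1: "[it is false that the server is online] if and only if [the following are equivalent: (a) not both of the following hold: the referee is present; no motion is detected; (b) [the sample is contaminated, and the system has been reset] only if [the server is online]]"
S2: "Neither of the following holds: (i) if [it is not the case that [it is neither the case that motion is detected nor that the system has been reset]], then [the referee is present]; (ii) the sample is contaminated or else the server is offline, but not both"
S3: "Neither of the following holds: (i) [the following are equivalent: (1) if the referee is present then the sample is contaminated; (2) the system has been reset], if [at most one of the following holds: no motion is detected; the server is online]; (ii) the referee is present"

0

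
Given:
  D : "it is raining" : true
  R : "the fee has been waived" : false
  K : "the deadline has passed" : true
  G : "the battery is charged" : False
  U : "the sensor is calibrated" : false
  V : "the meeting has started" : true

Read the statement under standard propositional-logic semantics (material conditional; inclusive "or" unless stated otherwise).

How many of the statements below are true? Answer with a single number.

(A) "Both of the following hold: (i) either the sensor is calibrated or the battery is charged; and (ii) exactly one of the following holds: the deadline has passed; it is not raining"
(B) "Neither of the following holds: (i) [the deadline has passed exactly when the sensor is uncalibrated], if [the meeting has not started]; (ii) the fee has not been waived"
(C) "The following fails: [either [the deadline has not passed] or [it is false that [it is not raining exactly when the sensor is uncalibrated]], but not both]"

0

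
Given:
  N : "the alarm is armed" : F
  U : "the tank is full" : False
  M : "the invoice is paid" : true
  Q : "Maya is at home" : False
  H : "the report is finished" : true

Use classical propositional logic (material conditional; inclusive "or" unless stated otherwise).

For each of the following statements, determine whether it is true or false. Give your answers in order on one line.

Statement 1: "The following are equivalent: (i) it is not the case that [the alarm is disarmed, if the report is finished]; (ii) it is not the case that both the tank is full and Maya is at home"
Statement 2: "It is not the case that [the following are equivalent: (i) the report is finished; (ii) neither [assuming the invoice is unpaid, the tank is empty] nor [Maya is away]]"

Statement 1 false / Statement 2 true

Statement 1: This is ¬(H → ¬N) ↔ (U ↑ Q).

¬N = ¬F = T
H → ¬N = T → T = T
¬(H → ¬N) = ¬T = F
U ↑ Q = F ↑ F = T
¬(H → ¬N) ↔ (U ↑ Q) = F ↔ T = F
Thus Statement 1 is false.

Statement 2: Formalization: ¬(H ↔ ((¬M → ¬U) ↓ ¬Q))

¬M = ¬T = F
¬U = ¬F = T
¬M → ¬U = F → T = T
¬Q = ¬F = T
(¬M → ¬U) ↓ ¬Q = T ↓ T = F
H ↔ ((¬M → ¬U) ↓ ¬Q) = T ↔ F = F
¬(H ↔ ((¬M → ¬U) ↓ ¬Q)) = ¬F = T
Thus Statement 2 is true.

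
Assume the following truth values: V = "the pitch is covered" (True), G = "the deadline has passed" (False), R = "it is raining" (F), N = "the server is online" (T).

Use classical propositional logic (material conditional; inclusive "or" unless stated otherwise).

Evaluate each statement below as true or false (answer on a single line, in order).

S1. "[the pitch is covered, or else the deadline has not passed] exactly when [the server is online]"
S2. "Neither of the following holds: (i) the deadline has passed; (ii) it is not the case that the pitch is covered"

S1: This is (V or not G) iff N.

not G = not False = True
V or not G = True or True = True
(V or not G) iff N = True iff True = True
Hence S1 is true.

S2: This is G nor not V.

not V = not True = False
G nor not V = False nor False = True
So S2 is true.

S1 True; S2 True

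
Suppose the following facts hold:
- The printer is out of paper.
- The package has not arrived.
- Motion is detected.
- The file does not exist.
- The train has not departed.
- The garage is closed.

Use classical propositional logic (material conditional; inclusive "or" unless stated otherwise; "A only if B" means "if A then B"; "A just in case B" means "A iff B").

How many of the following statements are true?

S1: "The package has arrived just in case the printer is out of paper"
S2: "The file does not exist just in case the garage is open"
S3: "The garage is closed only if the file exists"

0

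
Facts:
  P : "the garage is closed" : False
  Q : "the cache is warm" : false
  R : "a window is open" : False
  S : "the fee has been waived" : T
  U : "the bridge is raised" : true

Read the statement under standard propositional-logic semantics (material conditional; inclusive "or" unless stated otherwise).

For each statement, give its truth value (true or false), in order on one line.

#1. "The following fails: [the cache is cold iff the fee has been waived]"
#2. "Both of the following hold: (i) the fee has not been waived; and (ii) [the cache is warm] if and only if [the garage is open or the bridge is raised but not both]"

#1: In symbols: ~(~Q <-> S)

~Q = ~F = T
~Q <-> S = T <-> T = T
~(~Q <-> S) = ~T = F
Hence #1 is false.

#2: Parsed as ~S & (Q <-> (~P xor U))

~S = ~T = F
~P = ~F = T
~P xor U = T xor T = F
Q <-> (~P xor U) = F <-> F = T
~S & (Q <-> (~P xor U)) = F & T = F
Thus #2 is false.

#1 F; #2 F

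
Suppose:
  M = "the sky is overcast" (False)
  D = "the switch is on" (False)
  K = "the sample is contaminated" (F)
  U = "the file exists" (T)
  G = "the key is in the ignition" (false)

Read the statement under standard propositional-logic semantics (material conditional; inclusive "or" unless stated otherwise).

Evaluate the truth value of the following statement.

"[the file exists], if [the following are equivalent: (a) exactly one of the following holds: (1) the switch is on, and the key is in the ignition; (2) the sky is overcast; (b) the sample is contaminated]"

Values: D=F, G=F, M=F, K=F, U=T.
In symbols: (((D ∧ G) ⊕ M) ↔ K) → U

D ∧ G = F ∧ F = F
(D ∧ G) ⊕ M = F ⊕ F = F
((D ∧ G) ⊕ M) ↔ K = F ↔ F = T
(((D ∧ G) ⊕ M) ↔ K) → U = T → T = T

True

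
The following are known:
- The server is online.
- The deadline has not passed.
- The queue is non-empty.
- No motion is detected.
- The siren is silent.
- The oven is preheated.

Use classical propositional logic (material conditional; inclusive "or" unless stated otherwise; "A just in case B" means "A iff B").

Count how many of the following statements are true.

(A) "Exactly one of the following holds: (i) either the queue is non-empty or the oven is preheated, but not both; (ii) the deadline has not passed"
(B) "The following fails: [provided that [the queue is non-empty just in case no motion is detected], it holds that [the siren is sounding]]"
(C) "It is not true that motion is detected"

3

Let R = "the queue is empty" (F), V = "the oven is preheated" (T), Q = "the deadline has passed" (F), S = "motion is detected" (F), U = "the siren is sounding" (F).

(A): This is (¬R ⊕ V) ⊕ ¬Q.

¬R = ¬F = T
¬R ⊕ V = T ⊕ T = F
¬Q = ¬F = T
(¬R ⊕ V) ⊕ ¬Q = F ⊕ T = T
So (A) is true.

(B): This is ¬((¬R ↔ ¬S) → U).

¬R = ¬F = T
¬S = ¬F = T
¬R ↔ ¬S = T ↔ T = T
(¬R ↔ ¬S) → U = T → F = F
¬((¬R ↔ ¬S) → U) = ¬F = T
Hence (B) is true.

(C): Formalization: ¬S

¬S = ¬F = T
So (C) is true.

Count: 3.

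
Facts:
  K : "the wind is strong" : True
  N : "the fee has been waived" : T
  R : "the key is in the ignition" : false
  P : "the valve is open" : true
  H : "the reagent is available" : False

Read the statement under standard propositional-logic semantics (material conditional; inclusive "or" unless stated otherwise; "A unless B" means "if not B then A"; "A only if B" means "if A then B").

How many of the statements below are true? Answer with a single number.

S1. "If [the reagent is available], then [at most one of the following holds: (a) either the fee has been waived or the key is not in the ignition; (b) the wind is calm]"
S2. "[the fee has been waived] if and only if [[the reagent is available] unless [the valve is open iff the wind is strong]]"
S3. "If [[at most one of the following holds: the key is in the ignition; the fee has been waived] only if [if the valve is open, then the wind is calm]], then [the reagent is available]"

S1: Parsed as H -> ((N | ~R) nand ~K)

~R = ~F = T
N | ~R = T | T = T
~K = ~T = F
(N | ~R) nand ~K = T nand F = T
H -> ((N | ~R) nand ~K) = F -> T = T
So S1 is true.

S2: Formalization: N <-> (H | (P <-> K))

P <-> K = T <-> T = T
H | (P <-> K) = F | T = T
N <-> (H | (P <-> K)) = T <-> T = T
Thus S2 is true.

S3: Parsed as ((R nand N) -> (P -> ~K)) -> H

R nand N = F nand T = T
~K = ~T = F
P -> ~K = T -> F = F
(R nand N) -> (P -> ~K) = T -> F = F
((R nand N) -> (P -> ~K)) -> H = F -> F = T
Hence S3 is true.

True statements: 3.

3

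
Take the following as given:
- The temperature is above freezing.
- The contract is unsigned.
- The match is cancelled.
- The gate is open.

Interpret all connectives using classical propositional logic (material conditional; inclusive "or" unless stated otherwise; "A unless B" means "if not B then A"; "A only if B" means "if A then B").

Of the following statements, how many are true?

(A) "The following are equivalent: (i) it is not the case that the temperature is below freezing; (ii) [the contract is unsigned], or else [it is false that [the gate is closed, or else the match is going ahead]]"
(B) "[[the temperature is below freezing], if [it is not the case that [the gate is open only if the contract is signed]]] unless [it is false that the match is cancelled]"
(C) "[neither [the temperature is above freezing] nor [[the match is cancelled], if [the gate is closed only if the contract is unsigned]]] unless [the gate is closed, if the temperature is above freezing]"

Let U = "the temperature is below freezing" (F), V = "the contract is signed" (F), P = "the gate is open" (T), H = "the match is cancelled" (T).

(A): Formalization: ¬U ↔ (¬V ∨ ¬(¬P ∨ ¬H))

¬U = ¬F = T
¬V = ¬F = T
¬P = ¬T = F
¬H = ¬T = F
¬P ∨ ¬H = F ∨ F = F
¬(¬P ∨ ¬H) = ¬F = T
¬V ∨ ¬(¬P ∨ ¬H) = T ∨ T = T
¬U ↔ (¬V ∨ ¬(¬P ∨ ¬H)) = T ↔ T = T
Thus (A) is true.

(B): This is (¬(P → V) → U) ∨ ¬H.

P → V = T → F = F
¬(P → V) = ¬F = T
¬(P → V) → U = T → F = F
¬H = ¬T = F
(¬(P → V) → U) ∨ ¬H = F ∨ F = F
Thus (B) is false.

(C): Parsed as (¬U ↓ ((¬P → ¬V) → H)) ∨ (¬U → ¬P)

¬U = ¬F = T
¬P = ¬T = F
¬V = ¬F = T
¬P → ¬V = F → T = T
(¬P → ¬V) → H = T → T = T
¬U ↓ ((¬P → ¬V) → H) = T ↓ T = F
¬U = ¬F = T
¬P = ¬T = F
¬U → ¬P = T → F = F
(¬U ↓ ((¬P → ¬V) → H)) ∨ (¬U → ¬P) = F ∨ F = F
Hence (C) is false.

1 of the 3 statements is true ((A)).

1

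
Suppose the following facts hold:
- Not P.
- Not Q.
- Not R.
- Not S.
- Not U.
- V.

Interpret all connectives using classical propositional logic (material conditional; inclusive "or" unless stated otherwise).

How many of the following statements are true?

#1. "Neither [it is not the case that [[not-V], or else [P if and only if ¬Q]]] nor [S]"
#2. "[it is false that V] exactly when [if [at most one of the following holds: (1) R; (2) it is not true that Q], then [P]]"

#1: Parsed as ¬(¬V ∨ (P ↔ ¬Q)) ↓ S

¬V = ¬T = F
¬Q = ¬F = T
P ↔ ¬Q = F ↔ T = F
¬V ∨ (P ↔ ¬Q) = F ∨ F = F
¬(¬V ∨ (P ↔ ¬Q)) = ¬F = T
¬(¬V ∨ (P ↔ ¬Q)) ↓ S = T ↓ F = F
Hence #1 is false.

#2: In symbols: ¬V ↔ ((R ↑ ¬Q) → P)

¬V = ¬T = F
¬Q = ¬F = T
R ↑ ¬Q = F ↑ T = T
(R ↑ ¬Q) → P = T → F = F
¬V ↔ ((R ↑ ¬Q) → P) = F ↔ F = T
Hence #2 is true.

True statements: 1 (#2).

1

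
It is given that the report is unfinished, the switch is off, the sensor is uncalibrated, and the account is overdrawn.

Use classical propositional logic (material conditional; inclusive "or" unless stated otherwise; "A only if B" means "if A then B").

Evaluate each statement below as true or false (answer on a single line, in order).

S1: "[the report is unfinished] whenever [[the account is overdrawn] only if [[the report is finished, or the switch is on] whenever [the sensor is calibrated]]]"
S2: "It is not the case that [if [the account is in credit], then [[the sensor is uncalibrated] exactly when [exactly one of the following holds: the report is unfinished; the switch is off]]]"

Let S = "the account is overdrawn" (T), H = "the sensor is calibrated" (F), L = "the report is finished" (F), M = "the switch is on" (F).

S1: This is (S → (H → (L ∨ M))) → ¬L.

L ∨ M = F ∨ F = F
H → (L ∨ M) = F → F = T
S → (H → (L ∨ M)) = T → T = T
¬L = ¬F = T
(S → (H → (L ∨ M))) → ¬L = T → T = T
Hence S1 is true.

S2: This is ¬(¬S → (¬H ↔ (¬L ⊕ ¬M))).

¬S = ¬T = F
¬H = ¬F = T
¬L = ¬F = T
¬M = ¬F = T
¬L ⊕ ¬M = T ⊕ T = F
¬H ↔ (¬L ⊕ ¬M) = T ↔ F = F
¬S → (¬H ↔ (¬L ⊕ ¬M)) = F → F = T
¬(¬S → (¬H ↔ (¬L ⊕ ¬M))) = ¬T = F
Thus S2 is false.

S1 True / S2 False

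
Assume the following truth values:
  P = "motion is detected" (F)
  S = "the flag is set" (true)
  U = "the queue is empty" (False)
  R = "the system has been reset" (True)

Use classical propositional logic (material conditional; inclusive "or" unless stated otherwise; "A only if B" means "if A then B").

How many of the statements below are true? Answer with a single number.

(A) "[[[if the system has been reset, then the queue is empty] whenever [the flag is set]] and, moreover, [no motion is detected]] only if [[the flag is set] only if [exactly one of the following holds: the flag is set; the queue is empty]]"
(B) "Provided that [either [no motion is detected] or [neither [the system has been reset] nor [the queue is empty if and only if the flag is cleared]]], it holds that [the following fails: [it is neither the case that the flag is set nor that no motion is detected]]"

2

(A): Formalization: ((S -> (R -> U)) & ~P) -> (S -> (S xor U))

R -> U = T -> F = F
S -> (R -> U) = T -> F = F
~P = ~F = T
(S -> (R -> U)) & ~P = F & T = F
S xor U = T xor F = T
S -> (S xor U) = T -> T = T
((S -> (R -> U)) & ~P) -> (S -> (S xor U)) = F -> T = T
Hence (A) is true.

(B): This is (~P | (R nor (U <-> ~S))) -> ~(S nor ~P).

~P = ~F = T
~S = ~T = F
U <-> ~S = F <-> F = T
R nor (U <-> ~S) = T nor T = F
~P | (R nor (U <-> ~S)) = T | F = T
~P = ~F = T
S nor ~P = T nor T = F
~(S nor ~P) = ~F = T
(~P | (R nor (U <-> ~S))) -> ~(S nor ~P) = T -> T = T
Thus (B) is true.

True statements: 2 ((A), (B)).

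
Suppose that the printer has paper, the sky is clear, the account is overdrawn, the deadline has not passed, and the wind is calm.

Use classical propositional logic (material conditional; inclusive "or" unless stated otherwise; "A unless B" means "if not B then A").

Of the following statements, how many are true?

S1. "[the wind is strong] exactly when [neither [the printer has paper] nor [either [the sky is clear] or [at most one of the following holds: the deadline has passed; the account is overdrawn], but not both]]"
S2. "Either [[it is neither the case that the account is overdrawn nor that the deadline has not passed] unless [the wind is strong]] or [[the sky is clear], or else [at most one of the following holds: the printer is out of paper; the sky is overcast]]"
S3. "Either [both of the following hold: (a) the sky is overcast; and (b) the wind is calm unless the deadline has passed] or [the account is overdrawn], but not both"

Let R = "the wind is strong" (F), G = "the printer has paper" (T), Q = "the sky is overcast" (F), U = "the deadline has passed" (F), K = "the account is overdrawn" (T).

S1: In symbols: R ↔ (G ↓ (¬Q ⊕ (U ↑ K)))

¬Q = ¬F = T
U ↑ K = F ↑ T = T
¬Q ⊕ (U ↑ K) = T ⊕ T = F
G ↓ (¬Q ⊕ (U ↑ K)) = T ↓ F = F
R ↔ (G ↓ (¬Q ⊕ (U ↑ K))) = F ↔ F = T
So S1 is true.

S2: Formalization: ((K ↓ ¬U) ∨ R) ∨ (¬Q ∨ (¬G ↑ Q))

¬U = ¬F = T
K ↓ ¬U = T ↓ T = F
(K ↓ ¬U) ∨ R = F ∨ F = F
¬Q = ¬F = T
¬G = ¬T = F
¬G ↑ Q = F ↑ F = T
¬Q ∨ (¬G ↑ Q) = T ∨ T = T
((K ↓ ¬U) ∨ R) ∨ (¬Q ∨ (¬G ↑ Q)) = F ∨ T = T
So S2 is true.

S3: Parsed as (Q ∧ (¬R ∨ U)) ⊕ K

¬R = ¬F = T
¬R ∨ U = T ∨ F = T
Q ∧ (¬R ∨ U) = F ∧ T = F
(Q ∧ (¬R ∨ U)) ⊕ K = F ⊕ T = T
Hence S3 is true.

Count: 3.

3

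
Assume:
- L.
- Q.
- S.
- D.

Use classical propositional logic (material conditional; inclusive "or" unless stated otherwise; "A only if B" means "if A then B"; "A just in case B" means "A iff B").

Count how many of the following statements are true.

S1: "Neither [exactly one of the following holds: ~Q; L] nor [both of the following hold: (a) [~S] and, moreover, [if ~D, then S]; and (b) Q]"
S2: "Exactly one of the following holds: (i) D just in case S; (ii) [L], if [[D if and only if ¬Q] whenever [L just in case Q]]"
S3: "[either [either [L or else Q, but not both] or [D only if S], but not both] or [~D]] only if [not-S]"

S1: Parsed as (~Q xor L) nor ((~S & (~D -> S)) & Q)

~Q = ~T = F
~Q xor L = F xor T = T
~S = ~T = F
~D = ~T = F
~D -> S = F -> T = T
~S & (~D -> S) = F & T = F
(~S & (~D -> S)) & Q = F & T = F
(~Q xor L) nor ((~S & (~D -> S)) & Q) = T nor F = F
Thus S1 is false.

S2: Parsed as (D <-> S) xor (((L <-> Q) -> (D <-> ~Q)) -> L)

D <-> S = T <-> T = T
L <-> Q = T <-> T = T
~Q = ~T = F
D <-> ~Q = T <-> F = F
(L <-> Q) -> (D <-> ~Q) = T -> F = F
((L <-> Q) -> (D <-> ~Q)) -> L = F -> T = T
(D <-> S) xor (((L <-> Q) -> (D <-> ~Q)) -> L) = T xor T = F
Hence S2 is false.

S3: This is (((L xor Q) xor (D -> S)) | ~D) -> ~S.

L xor Q = T xor T = F
D -> S = T -> T = T
(L xor Q) xor (D -> S) = F xor T = T
~D = ~T = F
((L xor Q) xor (D -> S)) | ~D = T | F = T
~S = ~T = F
(((L xor Q) xor (D -> S)) | ~D) -> ~S = T -> F = F
Hence S3 is false.

True statements: 0 (none).

0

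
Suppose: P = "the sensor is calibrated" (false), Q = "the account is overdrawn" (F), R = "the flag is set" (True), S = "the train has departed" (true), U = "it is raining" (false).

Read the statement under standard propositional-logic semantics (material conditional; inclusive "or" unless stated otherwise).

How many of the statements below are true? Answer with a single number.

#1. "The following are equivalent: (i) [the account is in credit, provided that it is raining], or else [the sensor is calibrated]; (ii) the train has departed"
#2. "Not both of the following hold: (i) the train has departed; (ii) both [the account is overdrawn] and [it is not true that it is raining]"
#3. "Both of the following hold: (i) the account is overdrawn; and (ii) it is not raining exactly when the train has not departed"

2

#1: This is ((U -> not Q) or P) iff S.

not Q = not False = True
U -> not Q = False -> True = True
(U -> not Q) or P = True or False = True
((U -> not Q) or P) iff S = True iff True = True
Thus #1 is true.

#2: This is S nand (Q and not U).

not U = not False = True
Q and not U = False and True = False
S nand (Q and not U) = True nand False = True
Thus #2 is true.

#3: Formalization: Q and (not U iff not S)

not U = not False = True
not S = not True = False
not U iff not S = True iff False = False
Q and (not U iff not S) = False and False = False
Hence #3 is false.

True statements: 2.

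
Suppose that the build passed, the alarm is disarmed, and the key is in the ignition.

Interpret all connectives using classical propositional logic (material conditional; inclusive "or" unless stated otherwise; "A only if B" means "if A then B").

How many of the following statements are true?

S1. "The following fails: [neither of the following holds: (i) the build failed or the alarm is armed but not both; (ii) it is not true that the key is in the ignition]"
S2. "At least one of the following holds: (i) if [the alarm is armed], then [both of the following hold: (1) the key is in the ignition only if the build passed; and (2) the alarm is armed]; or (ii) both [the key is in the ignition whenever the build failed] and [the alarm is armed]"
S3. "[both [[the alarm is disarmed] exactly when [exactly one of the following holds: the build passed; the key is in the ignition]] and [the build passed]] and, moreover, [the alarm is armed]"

1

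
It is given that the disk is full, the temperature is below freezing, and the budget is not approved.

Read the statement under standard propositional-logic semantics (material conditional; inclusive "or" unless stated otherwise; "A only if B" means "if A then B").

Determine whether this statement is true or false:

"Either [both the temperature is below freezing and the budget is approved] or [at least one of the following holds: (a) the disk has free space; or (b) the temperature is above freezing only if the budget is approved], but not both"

True.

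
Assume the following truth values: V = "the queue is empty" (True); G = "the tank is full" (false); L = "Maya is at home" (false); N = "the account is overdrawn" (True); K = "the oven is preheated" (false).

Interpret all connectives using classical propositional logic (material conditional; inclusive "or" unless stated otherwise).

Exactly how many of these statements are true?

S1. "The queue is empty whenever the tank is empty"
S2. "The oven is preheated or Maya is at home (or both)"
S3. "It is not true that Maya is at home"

2

S1: In symbols: ~G -> V

~G = ~F = T
~G -> V = T -> T = T
So S1 is true.

S2: This is K | L.

K | L = F | F = F
Thus S2 is false.

S3: Formalization: ~L

~L = ~F = T
Thus S3 is true.

True statements: 2.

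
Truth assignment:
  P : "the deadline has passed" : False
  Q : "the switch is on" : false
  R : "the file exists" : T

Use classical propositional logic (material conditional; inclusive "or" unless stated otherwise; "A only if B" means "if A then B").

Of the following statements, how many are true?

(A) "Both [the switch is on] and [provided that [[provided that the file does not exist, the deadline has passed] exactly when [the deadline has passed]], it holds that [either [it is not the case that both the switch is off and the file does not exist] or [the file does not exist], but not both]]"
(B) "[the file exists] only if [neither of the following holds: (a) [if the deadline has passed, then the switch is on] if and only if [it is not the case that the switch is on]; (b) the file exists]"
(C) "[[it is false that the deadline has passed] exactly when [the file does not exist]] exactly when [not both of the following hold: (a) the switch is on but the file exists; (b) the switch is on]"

0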